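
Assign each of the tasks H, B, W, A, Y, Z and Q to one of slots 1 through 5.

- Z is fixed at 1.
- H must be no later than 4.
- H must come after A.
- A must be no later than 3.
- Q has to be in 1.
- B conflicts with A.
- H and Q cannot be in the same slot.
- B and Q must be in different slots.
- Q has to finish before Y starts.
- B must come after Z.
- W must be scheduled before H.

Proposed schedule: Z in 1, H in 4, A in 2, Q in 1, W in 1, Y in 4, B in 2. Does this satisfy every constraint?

Invalid. B conflicts with A.

Q has to finish before Y starts — holds.
H and Q cannot be in the same slot — holds.
H must come after A — holds.
H must be no later than 4 — holds.
W must be scheduled before H — holds.
Q has to be in 1 — holds.
B conflicts with A — violated.
Z is fixed at 1 — holds.
A must be no later than 3 — holds.
B must come after Z — holds.
B and Q must be in different slots — holds.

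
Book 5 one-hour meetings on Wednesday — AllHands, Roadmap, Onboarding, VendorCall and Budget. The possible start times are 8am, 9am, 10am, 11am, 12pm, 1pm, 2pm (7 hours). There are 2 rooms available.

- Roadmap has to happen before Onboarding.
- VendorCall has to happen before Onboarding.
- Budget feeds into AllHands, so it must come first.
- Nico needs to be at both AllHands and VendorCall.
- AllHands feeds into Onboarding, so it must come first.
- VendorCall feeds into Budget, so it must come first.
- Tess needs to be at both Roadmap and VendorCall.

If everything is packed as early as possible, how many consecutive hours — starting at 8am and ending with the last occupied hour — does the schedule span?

4

The precedence chain requires at least 4 distinct hours.
With at most 2 per hour and 5 meetings, at least 3 hours are needed.
4 works (last occupied hour: 11am): for example Budget -> 9am; AllHands -> 10am; VendorCall -> 8am; Onboarding -> 11am; Roadmap -> 9am.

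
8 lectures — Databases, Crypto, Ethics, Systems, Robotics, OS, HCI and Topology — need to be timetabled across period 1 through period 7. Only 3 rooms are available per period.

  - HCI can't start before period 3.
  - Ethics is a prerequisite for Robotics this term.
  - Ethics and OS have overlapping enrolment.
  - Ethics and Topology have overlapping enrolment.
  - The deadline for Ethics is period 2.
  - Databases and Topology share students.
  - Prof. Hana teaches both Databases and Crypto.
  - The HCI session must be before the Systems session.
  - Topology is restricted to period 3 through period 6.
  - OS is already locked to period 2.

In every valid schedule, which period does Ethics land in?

period 1

Ethics's window is period 1–period 2.
OS is fixed at period 2, and Ethics can't share a period with OS.
So Ethics must be period 1.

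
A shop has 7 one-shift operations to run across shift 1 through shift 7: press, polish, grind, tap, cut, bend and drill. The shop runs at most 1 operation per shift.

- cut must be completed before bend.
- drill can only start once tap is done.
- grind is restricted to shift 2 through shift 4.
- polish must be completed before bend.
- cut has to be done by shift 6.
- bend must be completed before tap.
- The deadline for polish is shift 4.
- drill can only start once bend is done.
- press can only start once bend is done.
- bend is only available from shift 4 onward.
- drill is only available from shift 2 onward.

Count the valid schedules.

Splitting on press: it can be shift 5 (4), shift 6 (4), shift 7 (4). Listing each branch's schedules as (polish, grind, tap, cut, bend, drill) by shift number:
press=shift 5: (1,2,6,3,4,7) (1,3,6,2,4,7) (2,3,6,1,4,7) (3,2,6,1,4,7) — 4.
press=shift 6: (1,2,5,3,4,7) (1,3,5,2,4,7) (2,3,5,1,4,7) (3,2,5,1,4,7) — 4.
press=shift 7: (1,2,5,3,4,6) (1,3,5,2,4,6) (2,3,5,1,4,6) (3,2,5,1,4,6) — 4.
Summing: 4 + 4 + 4 = 12.

12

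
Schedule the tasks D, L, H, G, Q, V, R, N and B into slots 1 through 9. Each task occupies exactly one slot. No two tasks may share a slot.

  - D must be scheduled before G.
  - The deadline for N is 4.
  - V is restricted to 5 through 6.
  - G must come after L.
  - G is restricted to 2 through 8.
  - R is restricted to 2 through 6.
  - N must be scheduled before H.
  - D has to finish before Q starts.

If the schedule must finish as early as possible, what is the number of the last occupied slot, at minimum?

The precedence chain requires at least 2 distinct slots.
With at most 1 per slot and 9 tasks, at least 9 slots are needed.
V can't be placed before 5, so the schedule must run through at least slot 5.
9 works (last occupied slot: 9): for example B=9, V=5, L=4, G=6, R=2, N=1, D=3, H=7, Q=8.

9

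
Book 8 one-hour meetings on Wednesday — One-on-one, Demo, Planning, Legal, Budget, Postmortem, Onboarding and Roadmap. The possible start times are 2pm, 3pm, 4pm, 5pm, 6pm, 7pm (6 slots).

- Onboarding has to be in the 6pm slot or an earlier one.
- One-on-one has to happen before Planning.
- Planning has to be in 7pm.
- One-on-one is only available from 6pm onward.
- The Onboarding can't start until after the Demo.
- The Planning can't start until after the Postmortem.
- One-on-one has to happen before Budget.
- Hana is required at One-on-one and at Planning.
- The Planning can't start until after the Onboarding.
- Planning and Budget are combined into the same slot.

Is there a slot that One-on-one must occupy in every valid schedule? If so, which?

One-on-one's window is 6pm–7pm.
Planning is fixed at 7pm, and One-on-one can't share a slot with Planning.
So One-on-one must be 6pm.

6pm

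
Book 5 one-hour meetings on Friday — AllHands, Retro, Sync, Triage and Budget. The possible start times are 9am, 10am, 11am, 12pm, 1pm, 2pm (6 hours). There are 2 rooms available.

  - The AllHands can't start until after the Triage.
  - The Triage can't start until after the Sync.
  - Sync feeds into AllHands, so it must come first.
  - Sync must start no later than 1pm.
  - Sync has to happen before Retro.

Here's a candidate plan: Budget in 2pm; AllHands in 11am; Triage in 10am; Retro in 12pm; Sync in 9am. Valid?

There are 2 rooms available — holds.
Sync feeds into AllHands, so it must come first — holds.
Sync must start no later than 1pm — holds.
The AllHands can't start until after the Triage — holds.
Sync has to happen before Retro — holds.
The Triage can't start until after the Sync — holds.

Yes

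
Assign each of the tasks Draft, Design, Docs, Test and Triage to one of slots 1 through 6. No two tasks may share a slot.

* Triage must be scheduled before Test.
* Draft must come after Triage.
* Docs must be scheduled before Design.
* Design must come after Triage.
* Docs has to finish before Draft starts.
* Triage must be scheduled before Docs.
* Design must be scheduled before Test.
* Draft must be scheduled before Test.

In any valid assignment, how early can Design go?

3

Precedence pushes Design to at least 3; downstream work caps Design at 5.
Design at 3 is achievable: Draft in 4, Docs in 2, Triage in 1, Test in 5, Design in 3.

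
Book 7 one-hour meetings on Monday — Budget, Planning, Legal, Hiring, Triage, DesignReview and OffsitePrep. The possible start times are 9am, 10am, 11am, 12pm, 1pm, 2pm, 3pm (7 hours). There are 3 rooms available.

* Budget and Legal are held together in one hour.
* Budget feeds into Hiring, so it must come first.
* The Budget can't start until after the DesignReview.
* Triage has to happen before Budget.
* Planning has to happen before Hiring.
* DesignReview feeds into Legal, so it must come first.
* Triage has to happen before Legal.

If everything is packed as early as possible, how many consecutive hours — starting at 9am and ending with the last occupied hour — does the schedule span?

3

The precedence chain requires at least 3 distinct hours.
With at most 3 per hour and 7 meetings, at least 3 hours are needed.
3 works (last occupied hour: 11am): for example Legal=10am; Planning=9am; DesignReview=9am; Triage=9am; OffsitePrep=10am; Hiring=11am; Budget=10am.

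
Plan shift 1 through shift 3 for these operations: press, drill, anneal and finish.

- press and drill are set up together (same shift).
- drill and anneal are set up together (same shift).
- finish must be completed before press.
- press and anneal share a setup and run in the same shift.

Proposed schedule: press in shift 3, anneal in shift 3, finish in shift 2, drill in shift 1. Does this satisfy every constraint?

No — it violates: press and drill are set up together (same shift)

press and anneal share a setup and run in the same shift — holds.
press and drill are set up together (same shift) — violated.
finish must be completed before press — holds.
drill and anneal are set up together (same shift) — violated.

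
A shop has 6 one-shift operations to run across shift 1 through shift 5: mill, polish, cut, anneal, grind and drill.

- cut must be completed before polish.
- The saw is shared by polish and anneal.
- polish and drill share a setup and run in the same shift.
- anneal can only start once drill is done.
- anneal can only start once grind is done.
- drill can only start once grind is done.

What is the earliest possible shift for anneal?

shift 3

Precedence pushes anneal to at least shift 3.
anneal at shift 3 is achievable: polish -> shift 2; anneal -> shift 3; grind -> shift 1; drill -> shift 2; cut -> shift 1; mill -> shift 1.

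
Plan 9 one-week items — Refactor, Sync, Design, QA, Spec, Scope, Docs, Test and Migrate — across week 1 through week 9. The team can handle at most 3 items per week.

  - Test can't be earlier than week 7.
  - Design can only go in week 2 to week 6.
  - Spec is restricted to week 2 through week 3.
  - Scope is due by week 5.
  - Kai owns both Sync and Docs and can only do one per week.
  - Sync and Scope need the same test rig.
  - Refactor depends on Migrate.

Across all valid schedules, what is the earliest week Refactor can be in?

week 2

Precedence pushes Refactor to at least week 2.
Refactor at week 2 is achievable: Docs=week 4; QA=week 1; Migrate=week 1; Scope=week 1; Refactor=week 2; Test=week 7; Sync=week 3; Spec=week 2; Design=week 2.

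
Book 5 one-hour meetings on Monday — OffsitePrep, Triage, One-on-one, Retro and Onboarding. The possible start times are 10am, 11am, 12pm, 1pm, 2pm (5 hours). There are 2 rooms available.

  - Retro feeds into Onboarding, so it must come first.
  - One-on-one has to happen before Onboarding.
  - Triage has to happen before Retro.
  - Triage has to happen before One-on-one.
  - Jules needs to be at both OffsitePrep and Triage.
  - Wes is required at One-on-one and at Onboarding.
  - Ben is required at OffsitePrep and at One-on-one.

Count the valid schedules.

Splitting on OffsitePrep: it can be 10am (6), 11am (9), 12pm (11), 1pm (14), 2pm (20). Listing each branch's schedules as (Triage, One-on-one, Retro, Onboarding):
OffsitePrep=10am: (11am,12pm,12pm,1pm) (11am,12pm,12pm,2pm) (11am,12pm,1pm,2pm) (11am,1pm,12pm,2pm) (11am,1pm,1pm,2pm) (12pm,1pm,1pm,2pm) — 6.
OffsitePrep=11am: (10am,12pm,11am,1pm) (10am,12pm,11am,2pm) (10am,12pm,12pm,1pm) (10am,12pm,12pm,2pm) (10am,12pm,1pm,2pm) (10am,1pm,11am,2pm) (10am,1pm,12pm,2pm) (10am,1pm,1pm,2pm) (12pm,1pm,1pm,2pm) — 9.
OffsitePrep=12pm: (10am,11am,11am,12pm) (10am,11am,11am,1pm) (10am,11am,11am,2pm) (10am,11am,12pm,1pm) (10am,11am,12pm,2pm) (10am,11am,1pm,2pm) (10am,1pm,11am,2pm) (10am,1pm,12pm,2pm) (10am,1pm,1pm,2pm) (11am,1pm,12pm,2pm) (11am,1pm,1pm,2pm) — 11.
OffsitePrep=1pm: (10am,11am,11am,12pm) (10am,11am,11am,1pm) (10am,11am,11am,2pm) (10am,11am,12pm,1pm) (10am,11am,12pm,2pm) (10am,11am,1pm,2pm) (10am,12pm,11am,1pm) (10am,12pm,11am,2pm) (10am,12pm,12pm,1pm) (10am,12pm,12pm,2pm) (10am,12pm,1pm,2pm) (11am,12pm,12pm,1pm) (11am,12pm,12pm,2pm) (11am,12pm,1pm,2pm) — 14.
OffsitePrep=2pm: (10am,11am,11am,12pm) (10am,11am,11am,1pm) (10am,11am,11am,2pm) (10am,11am,12pm,1pm) (10am,11am,12pm,2pm) (10am,11am,1pm,2pm) (10am,12pm,11am,1pm) (10am,12pm,11am,2pm) (10am,12pm,12pm,1pm) (10am,12pm,12pm,2pm) (10am,12pm,1pm,2pm) (10am,1pm,11am,2pm) (10am,1pm,12pm,2pm) (10am,1pm,1pm,2pm) (11am,12pm,12pm,1pm) (11am,12pm,12pm,2pm) (11am,12pm,1pm,2pm) (11am,1pm,12pm,2pm) (11am,1pm,1pm,2pm) (12pm,1pm,1pm,2pm) — 20.
Summing: 6 + 9 + 11 + 14 + 20 = 60.

60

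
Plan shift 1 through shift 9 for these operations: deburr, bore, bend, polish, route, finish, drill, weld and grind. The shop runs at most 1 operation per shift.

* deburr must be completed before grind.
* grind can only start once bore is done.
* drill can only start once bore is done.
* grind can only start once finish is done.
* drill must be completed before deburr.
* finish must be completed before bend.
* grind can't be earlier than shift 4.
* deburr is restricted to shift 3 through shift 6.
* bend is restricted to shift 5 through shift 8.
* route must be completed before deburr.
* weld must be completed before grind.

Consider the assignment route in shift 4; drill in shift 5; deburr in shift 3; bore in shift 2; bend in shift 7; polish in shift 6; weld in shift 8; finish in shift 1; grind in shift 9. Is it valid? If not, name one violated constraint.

Invalid. drill must be completed before deburr.

weld must be completed before grind — holds.
deburr is restricted to shift 3 through shift 6 — holds.
The shop runs at most 1 operation per shift — holds.
bend is restricted to shift 5 through shift 8 — holds.
deburr must be completed before grind — holds.
grind can't be earlier than shift 4 — holds.
finish must be completed before bend — holds.
grind can only start once finish is done — holds.
grind can only start once bore is done — holds.
route must be completed before deburr — violated.
drill can only start once bore is done — holds.
drill must be completed before deburr — violated.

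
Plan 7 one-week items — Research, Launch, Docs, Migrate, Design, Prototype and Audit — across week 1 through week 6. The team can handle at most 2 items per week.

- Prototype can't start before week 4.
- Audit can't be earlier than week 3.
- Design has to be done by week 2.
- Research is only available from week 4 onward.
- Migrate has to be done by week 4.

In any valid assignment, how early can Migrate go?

week 1

Migrate's own window allows nothing later than week 4.
Migrate at week 1 is achievable: Design in week 1, Research in week 4, Migrate in week 1, Prototype in week 4, Audit in week 3, Docs in week 2, Launch in week 2.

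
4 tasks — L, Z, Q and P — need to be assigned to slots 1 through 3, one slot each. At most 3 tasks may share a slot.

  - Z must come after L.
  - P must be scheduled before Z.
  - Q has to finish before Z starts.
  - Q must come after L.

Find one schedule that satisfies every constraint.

P=1, Q=2, L=1, Z=3

Checking: L(1) before Z(3); L(1) before Q(2); P(1) before Z(3); Q(2) before Z(3); max 2 per slot (cap 3).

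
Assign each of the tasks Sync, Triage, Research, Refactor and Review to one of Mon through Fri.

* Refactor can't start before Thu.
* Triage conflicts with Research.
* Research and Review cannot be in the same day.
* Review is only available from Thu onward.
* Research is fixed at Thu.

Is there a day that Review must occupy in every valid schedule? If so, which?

Fri

Review's window is Thu–Fri.
Research is fixed at Thu, and Review can't share a day with Research.
So Review must be Fri.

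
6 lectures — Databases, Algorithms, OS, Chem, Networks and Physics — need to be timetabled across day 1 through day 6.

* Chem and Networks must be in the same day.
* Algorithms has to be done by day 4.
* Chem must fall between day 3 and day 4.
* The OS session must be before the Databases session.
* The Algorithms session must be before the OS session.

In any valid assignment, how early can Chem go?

day 3

Chem is available from day 3; Chem's own window allows nothing later than day 4.
Chem at day 3 is achievable: Algorithms -> day 1, OS -> day 2, Databases -> day 3, Physics -> day 1, Networks -> day 3, Chem -> day 3.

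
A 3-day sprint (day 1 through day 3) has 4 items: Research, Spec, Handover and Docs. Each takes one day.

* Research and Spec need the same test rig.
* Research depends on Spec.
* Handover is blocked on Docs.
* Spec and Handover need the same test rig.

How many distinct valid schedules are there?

8

Splitting on Research: it can be day 2 (3), day 3 (5). Listing each branch's schedules as (Spec, Handover, Docs) by day number:
Research=day 2: (1,2,1) (1,3,1) (1,3,2) — 3.
Research=day 3: (1,2,1) (1,3,1) (1,3,2) (2,3,1) (2,3,2) — 5.
Summing: 3 + 5 = 8.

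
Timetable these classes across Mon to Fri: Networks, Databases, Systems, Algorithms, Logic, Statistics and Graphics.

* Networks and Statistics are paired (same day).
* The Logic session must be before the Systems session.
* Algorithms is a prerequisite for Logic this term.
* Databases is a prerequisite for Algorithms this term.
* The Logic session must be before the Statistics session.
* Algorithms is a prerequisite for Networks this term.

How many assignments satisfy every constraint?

Splitting on Networks: it can be Thu (10), Fri (25). Listing each branch's schedules as (Databases, Systems, Algorithms, Logic, Statistics, Graphics):
Networks=Thu: (Mon,Thu,Tue,Wed,Thu,Mon) (Mon,Thu,Tue,Wed,Thu,Tue) (Mon,Thu,Tue,Wed,Thu,Wed) (Mon,Thu,Tue,Wed,Thu,Thu) (Mon,Thu,Tue,Wed,Thu,Fri) (Mon,Fri,Tue,Wed,Thu,Mon) (Mon,Fri,Tue,Wed,Thu,Tue) (Mon,Fri,Tue,Wed,Thu,Wed) (Mon,Fri,Tue,Wed,Thu,Thu) (Mon,Fri,Tue,Wed,Thu,Fri) — 10.
Networks=Fri: (Mon,Thu,Tue,Wed,Fri,Mon) (Mon,Thu,Tue,Wed,Fri,Tue) (Mon,Thu,Tue,Wed,Fri,Wed) (Mon,Thu,Tue,Wed,Fri,Thu) (Mon,Thu,Tue,Wed,Fri,Fri) (Mon,Fri,Tue,Wed,Fri,Mon) (Mon,Fri,Tue,Wed,Fri,Tue) (Mon,Fri,Tue,Wed,Fri,Wed) (Mon,Fri,Tue,Wed,Fri,Thu) (Mon,Fri,Tue,Wed,Fri,Fri) (Mon,Fri,Tue,Thu,Fri,Mon) (Mon,Fri,Tue,Thu,Fri,Tue) (Mon,Fri,Tue,Thu,Fri,Wed) (Mon,Fri,Tue,Thu,Fri,Thu) (Mon,Fri,Tue,Thu,Fri,Fri) (Mon,Fri,Wed,Thu,Fri,Mon) (Mon,Fri,Wed,Thu,Fri,Tue) (Mon,Fri,Wed,Thu,Fri,Wed) (Mon,Fri,Wed,Thu,Fri,Thu) (Mon,Fri,Wed,Thu,Fri,Fri) (Tue,Fri,Wed,Thu,Fri,Mon) (Tue,Fri,Wed,Thu,Fri,Tue) (Tue,Fri,Wed,Thu,Fri,Wed) (Tue,Fri,Wed,Thu,Fri,Thu) (Tue,Fri,Wed,Thu,Fri,Fri) — 25.
Summing: 10 + 25 = 35.

35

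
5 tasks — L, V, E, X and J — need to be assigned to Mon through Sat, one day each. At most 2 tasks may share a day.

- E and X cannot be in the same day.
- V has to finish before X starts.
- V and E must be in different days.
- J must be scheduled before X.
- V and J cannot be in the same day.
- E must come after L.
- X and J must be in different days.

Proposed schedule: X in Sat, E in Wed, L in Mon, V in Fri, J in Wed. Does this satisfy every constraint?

E must come after L — holds.
V and J cannot be in the same day — holds.
At most 2 tasks may share a day — holds.
V has to finish before X starts — holds.
X and J must be in different days — holds.
J must be scheduled before X — holds.
V and E must be in different days — holds.
E and X cannot be in the same day — holds.

Valid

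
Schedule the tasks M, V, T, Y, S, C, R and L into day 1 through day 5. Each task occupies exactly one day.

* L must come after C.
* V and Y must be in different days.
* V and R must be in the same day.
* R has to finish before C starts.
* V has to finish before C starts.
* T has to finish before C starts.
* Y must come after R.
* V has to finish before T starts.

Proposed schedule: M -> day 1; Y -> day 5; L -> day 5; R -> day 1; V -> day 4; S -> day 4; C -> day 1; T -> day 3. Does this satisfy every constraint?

No — it violates: V has to finish before C starts

L must come after C — holds.
V has to finish before T starts — violated.
T has to finish before C starts — violated.
Y must come after R — holds.
V and Y must be in different days — holds.
V and R must be in the same day — violated.
V has to finish before C starts — violated.
R has to finish before C starts — violated.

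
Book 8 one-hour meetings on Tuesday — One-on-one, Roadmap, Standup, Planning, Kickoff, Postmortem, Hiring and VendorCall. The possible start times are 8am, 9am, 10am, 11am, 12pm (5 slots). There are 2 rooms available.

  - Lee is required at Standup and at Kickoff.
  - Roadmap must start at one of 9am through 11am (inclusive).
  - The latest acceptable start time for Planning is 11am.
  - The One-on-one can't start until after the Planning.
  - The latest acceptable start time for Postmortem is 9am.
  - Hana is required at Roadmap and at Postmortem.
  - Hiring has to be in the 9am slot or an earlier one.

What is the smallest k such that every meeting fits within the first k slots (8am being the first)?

4 slots

The precedence chain requires at least 2 distinct slots.
With at most 2 per slot and 8 meetings, at least 4 slots are needed.
4 works (last occupied slot: 11am): for example Hiring=8am, Kickoff=11am, Postmortem=8am, Roadmap=9am, One-on-one=10am, VendorCall=11am, Standup=10am, Planning=9am.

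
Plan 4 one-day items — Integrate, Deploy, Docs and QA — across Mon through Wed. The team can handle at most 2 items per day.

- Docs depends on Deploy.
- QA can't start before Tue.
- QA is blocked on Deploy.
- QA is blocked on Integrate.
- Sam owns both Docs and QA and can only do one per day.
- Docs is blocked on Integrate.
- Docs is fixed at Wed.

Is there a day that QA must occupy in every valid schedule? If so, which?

Tue

QA's window is Tue–Wed.
Docs is fixed at Wed, and QA can't share a day with Docs.
So QA must be Tue.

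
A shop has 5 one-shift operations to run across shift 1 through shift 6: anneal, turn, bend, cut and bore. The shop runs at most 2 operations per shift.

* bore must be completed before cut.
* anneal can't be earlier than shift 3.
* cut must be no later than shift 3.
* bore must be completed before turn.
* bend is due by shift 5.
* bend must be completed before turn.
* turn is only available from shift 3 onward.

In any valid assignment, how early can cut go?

Precedence pushes cut to at least shift 2; cut's own window allows nothing later than shift 3.
cut at shift 2 is achievable: bore -> shift 1; turn -> shift 3; anneal -> shift 3; cut -> shift 2; bend -> shift 1.

shift 2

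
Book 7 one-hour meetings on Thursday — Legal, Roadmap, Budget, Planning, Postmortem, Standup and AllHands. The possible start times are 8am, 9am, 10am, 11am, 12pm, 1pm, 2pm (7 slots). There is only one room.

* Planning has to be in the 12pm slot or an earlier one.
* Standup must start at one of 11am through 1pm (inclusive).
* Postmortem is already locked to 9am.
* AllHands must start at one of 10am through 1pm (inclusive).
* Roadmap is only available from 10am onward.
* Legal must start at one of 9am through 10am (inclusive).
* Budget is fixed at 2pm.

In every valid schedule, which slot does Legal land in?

10am

Legal is available from 9am; Legal's own window allows nothing later than 10am.
So Legal is pinned to 10am.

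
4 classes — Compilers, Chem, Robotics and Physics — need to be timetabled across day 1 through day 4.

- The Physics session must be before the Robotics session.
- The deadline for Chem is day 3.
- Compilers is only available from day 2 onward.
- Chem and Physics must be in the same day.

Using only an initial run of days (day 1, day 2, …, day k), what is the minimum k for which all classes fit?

2

The precedence chain requires at least 2 distinct days.
2 works (last occupied day: day 2): for example Physics in day 1, Robotics in day 2, Chem in day 1, Compilers in day 2.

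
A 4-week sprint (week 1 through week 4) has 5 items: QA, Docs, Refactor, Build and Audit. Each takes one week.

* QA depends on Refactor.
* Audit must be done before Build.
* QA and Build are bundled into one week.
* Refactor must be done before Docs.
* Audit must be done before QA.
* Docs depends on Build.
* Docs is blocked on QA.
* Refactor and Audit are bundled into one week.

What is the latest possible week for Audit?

Downstream work caps Audit at week 2.
Audit at week 2 is achievable: Build -> week 3, Audit -> week 2, QA -> week 3, Docs -> week 4, Refactor -> week 2.

week 2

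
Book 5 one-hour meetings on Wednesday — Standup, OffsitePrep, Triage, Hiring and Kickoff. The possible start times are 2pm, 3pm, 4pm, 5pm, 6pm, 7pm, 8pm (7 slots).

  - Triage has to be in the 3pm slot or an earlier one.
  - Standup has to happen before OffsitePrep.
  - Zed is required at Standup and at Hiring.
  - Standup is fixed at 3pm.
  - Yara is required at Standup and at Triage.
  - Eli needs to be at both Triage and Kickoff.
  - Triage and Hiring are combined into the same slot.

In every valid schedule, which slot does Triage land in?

2pm

Triage's window is 2pm–3pm.
Standup is fixed at 3pm, and Triage can't share a slot with Standup.
So Triage must be 2pm.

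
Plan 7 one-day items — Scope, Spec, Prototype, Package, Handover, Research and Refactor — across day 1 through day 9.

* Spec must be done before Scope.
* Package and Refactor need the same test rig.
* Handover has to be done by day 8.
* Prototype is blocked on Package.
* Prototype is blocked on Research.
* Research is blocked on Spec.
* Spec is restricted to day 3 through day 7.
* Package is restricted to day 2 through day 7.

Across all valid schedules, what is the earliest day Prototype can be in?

day 5

Precedence pushes Prototype to at least day 5.
Prototype at day 5 is achievable: Prototype -> day 5, Research -> day 4, Package -> day 2, Scope -> day 4, Spec -> day 3, Refactor -> day 1, Handover -> day 1.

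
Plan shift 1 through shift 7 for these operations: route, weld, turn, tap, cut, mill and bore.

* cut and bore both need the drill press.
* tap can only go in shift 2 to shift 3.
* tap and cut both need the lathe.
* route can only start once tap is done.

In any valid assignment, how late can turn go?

turn at shift 7 is achievable: route -> shift 3; weld -> shift 1; mill -> shift 1; cut -> shift 1; tap -> shift 2; bore -> shift 2; turn -> shift 7.

shift 7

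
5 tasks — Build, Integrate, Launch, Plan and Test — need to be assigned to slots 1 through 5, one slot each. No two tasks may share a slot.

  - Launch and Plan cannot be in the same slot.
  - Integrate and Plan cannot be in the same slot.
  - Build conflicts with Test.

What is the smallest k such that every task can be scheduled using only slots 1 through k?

5

With at most 1 per slot and 5 tasks, at least 5 slots are needed.
5 works (last occupied slot: 5): for example Integrate -> 2; Test -> 5; Build -> 1; Launch -> 3; Plan -> 4.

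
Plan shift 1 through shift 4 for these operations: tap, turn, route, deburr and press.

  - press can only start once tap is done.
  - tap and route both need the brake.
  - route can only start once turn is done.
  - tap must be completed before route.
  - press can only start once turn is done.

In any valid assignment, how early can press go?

Precedence pushes press to at least shift 2.
press at shift 2 is achievable: deburr=shift 1; press=shift 2; turn=shift 1; route=shift 2; tap=shift 1.

shift 2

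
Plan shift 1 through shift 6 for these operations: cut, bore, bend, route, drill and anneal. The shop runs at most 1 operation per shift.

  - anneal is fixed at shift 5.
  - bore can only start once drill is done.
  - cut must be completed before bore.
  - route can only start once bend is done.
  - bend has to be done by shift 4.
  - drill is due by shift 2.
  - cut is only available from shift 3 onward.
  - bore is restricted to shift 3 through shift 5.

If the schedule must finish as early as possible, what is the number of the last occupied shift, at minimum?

shift 6

The precedence chain requires at least 2 distinct shifts.
With at most 1 per shift and 6 operations, at least 6 shifts are needed.
anneal can't be placed before shift 5, so the schedule must run through at least shift 5.
6 works (last occupied shift: shift 6): for example anneal=shift 5; route=shift 6; drill=shift 1; cut=shift 3; bend=shift 2; bore=shift 4.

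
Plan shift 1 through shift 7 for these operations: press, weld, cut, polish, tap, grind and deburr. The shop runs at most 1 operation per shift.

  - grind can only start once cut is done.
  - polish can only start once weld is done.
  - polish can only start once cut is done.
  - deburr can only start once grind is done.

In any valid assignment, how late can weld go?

Downstream work caps weld at shift 6.
weld at shift 6 is achievable: grind -> shift 2; polish -> shift 7; weld -> shift 6; cut -> shift 1; tap -> shift 5; deburr -> shift 3; press -> shift 4.

shift 6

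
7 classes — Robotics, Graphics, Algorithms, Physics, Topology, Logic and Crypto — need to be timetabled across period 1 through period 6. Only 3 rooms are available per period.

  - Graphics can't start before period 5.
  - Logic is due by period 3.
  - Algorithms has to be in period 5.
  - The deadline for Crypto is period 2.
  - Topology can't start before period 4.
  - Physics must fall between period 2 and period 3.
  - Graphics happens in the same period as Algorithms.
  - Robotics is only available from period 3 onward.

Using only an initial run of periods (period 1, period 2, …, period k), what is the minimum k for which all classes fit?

5 periods

With at most 3 per period and 7 classes, at least 3 periods are needed.
Graphics can't be placed before period 5, so the schedule must run through at least period 5.
5 works (last occupied period: period 5): for example Crypto=period 1, Graphics=period 5, Physics=period 2, Logic=period 1, Algorithms=period 5, Robotics=period 3, Topology=period 4.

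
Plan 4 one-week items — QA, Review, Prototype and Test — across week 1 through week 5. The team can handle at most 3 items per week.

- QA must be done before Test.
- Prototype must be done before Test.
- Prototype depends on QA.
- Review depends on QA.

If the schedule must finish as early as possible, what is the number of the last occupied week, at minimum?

The precedence chain requires at least 3 distinct weeks.
With at most 3 per week and 4 work items, at least 2 weeks are needed.
3 works (last occupied week: week 3): for example Prototype=week 2, QA=week 1, Test=week 3, Review=week 2.

3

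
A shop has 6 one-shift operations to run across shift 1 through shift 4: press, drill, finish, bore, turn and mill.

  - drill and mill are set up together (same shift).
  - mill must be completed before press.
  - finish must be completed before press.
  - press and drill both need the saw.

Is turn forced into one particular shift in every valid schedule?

turn can be shift 1 (e.g. mill in shift 1, finish in shift 1, drill in shift 1, bore in shift 1, press in shift 2, turn in shift 1) or shift 2 (e.g. mill=shift 1; finish=shift 1; drill=shift 1; press=shift 2; bore=shift 1; turn=shift 2).

No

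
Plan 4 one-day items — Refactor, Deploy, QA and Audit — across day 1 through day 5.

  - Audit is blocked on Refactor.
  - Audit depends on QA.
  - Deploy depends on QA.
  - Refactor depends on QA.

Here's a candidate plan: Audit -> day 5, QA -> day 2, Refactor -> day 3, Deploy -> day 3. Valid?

Audit is blocked on Refactor — holds.
Refactor depends on QA — holds.
Audit depends on QA — holds.
Deploy depends on QA — holds.

Yes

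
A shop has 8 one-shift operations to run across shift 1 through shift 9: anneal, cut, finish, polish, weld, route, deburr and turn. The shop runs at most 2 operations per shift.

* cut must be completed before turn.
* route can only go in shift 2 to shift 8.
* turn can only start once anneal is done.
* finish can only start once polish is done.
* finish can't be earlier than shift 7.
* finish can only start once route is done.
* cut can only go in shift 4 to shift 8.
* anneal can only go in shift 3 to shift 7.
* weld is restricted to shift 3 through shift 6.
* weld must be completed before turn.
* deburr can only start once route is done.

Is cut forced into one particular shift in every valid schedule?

cut can be shift 4 (e.g. deburr=shift 4, cut=shift 4, turn=shift 5, weld=shift 3, finish=shift 7, polish=shift 1, route=shift 2, anneal=shift 3) or shift 5 (e.g. route=shift 2; finish=shift 7; polish=shift 1; turn=shift 6; anneal=shift 3; cut=shift 5; weld=shift 3; deburr=shift 4).

No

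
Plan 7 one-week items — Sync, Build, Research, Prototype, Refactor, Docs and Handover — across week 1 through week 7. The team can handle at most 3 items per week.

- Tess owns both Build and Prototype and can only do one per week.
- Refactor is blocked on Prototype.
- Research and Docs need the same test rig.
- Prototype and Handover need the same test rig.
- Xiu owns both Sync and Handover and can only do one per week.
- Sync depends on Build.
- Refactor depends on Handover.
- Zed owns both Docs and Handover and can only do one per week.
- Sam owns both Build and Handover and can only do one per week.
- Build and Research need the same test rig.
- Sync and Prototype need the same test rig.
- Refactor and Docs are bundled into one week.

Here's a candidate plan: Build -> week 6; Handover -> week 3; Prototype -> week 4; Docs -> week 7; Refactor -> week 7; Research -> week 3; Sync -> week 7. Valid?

Valid

Refactor and Docs are bundled into one week — holds.
Xiu owns both Sync and Handover and can only do one per week — holds.
Refactor is blocked on Prototype — holds.
Sync depends on Build — holds.
Sync and Prototype need the same test rig — holds.
Refactor depends on Handover — holds.
The team can handle at most 3 items per week — holds.
Build and Research need the same test rig — holds.
Research and Docs need the same test rig — holds.
Prototype and Handover need the same test rig — holds.
Tess owns both Build and Prototype and can only do one per week — holds.
Sam owns both Build and Handover and can only do one per week — holds.
Zed owns both Docs and Handover and can only do one per week — holds.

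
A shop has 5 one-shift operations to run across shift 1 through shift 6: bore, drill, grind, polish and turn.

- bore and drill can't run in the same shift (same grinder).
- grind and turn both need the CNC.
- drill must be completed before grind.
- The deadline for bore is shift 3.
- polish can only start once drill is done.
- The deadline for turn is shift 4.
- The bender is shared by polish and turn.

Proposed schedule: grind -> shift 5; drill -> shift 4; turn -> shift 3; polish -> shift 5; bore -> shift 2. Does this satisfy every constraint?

Valid

drill must be completed before grind — holds.
The deadline for turn is shift 4 — holds.
grind and turn both need the CNC — holds.
bore and drill can't run in the same shift (same grinder) — holds.
polish can only start once drill is done — holds.
The bender is shared by polish and turn — holds.
The deadline for bore is shift 3 — holds.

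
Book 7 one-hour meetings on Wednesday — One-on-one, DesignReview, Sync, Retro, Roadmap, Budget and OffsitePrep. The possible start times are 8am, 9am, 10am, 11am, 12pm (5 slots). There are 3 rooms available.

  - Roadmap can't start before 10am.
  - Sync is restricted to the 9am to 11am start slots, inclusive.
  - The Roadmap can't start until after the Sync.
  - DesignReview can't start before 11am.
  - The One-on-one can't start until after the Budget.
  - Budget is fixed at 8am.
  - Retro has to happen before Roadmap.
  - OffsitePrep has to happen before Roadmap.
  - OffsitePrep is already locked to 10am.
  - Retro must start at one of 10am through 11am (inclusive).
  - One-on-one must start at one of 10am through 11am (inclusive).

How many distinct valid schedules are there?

27

Splitting on One-on-one: it can be 10am (12), 11am (15). Listing each branch's schedules as (DesignReview, Sync, Retro, Roadmap, Budget, OffsitePrep):
One-on-one=10am: (11am,9am,10am,11am,8am,10am) (11am,9am,10am,12pm,8am,10am) (11am,9am,11am,12pm,8am,10am) (11am,10am,11am,12pm,8am,10am) (11am,11am,10am,12pm,8am,10am) (11am,11am,11am,12pm,8am,10am) (12pm,9am,10am,11am,8am,10am) (12pm,9am,10am,12pm,8am,10am) (12pm,9am,11am,12pm,8am,10am) (12pm,10am,11am,12pm,8am,10am) (12pm,11am,10am,12pm,8am,10am) (12pm,11am,11am,12pm,8am,10am) — 12.
One-on-one=11am: (11am,9am,10am,11am,8am,10am) (11am,9am,10am,12pm,8am,10am) (11am,9am,11am,12pm,8am,10am) (11am,10am,10am,11am,8am,10am) (11am,10am,10am,12pm,8am,10am) (11am,10am,11am,12pm,8am,10am) (11am,11am,10am,12pm,8am,10am) (12pm,9am,10am,11am,8am,10am) (12pm,9am,10am,12pm,8am,10am) (12pm,9am,11am,12pm,8am,10am) (12pm,10am,10am,11am,8am,10am) (12pm,10am,10am,12pm,8am,10am) (12pm,10am,11am,12pm,8am,10am) (12pm,11am,10am,12pm,8am,10am) (12pm,11am,11am,12pm,8am,10am) — 15.
Summing: 12 + 15 = 27.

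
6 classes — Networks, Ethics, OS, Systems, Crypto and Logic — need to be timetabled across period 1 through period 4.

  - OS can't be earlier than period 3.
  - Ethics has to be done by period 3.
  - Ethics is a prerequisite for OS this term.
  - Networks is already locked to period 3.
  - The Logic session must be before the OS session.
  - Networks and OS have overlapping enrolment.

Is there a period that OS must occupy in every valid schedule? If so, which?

OS's window is period 3–period 4.
Networks is fixed at period 3, and OS can't share a period with Networks.
So OS must be period 4.

period 4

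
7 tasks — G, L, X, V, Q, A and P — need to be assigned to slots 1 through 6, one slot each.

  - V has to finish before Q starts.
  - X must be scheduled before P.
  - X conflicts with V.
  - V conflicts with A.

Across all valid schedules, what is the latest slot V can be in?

5

Downstream work caps V at 5.
V at 5 is achievable: A in 1, G in 1, L in 1, P in 2, Q in 6, X in 1, V in 5.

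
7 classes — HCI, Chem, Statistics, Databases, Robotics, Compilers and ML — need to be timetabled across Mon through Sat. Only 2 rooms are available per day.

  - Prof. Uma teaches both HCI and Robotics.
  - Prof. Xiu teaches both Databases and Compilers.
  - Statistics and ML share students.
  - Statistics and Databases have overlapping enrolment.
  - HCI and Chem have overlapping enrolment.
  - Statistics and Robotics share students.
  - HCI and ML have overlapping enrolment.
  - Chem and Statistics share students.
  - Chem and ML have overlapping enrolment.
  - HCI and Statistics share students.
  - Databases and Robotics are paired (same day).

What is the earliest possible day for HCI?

HCI at Mon is achievable: HCI=Mon, Chem=Tue, Databases=Thu, Robotics=Thu, Compilers=Mon, Statistics=Wed, ML=Fri.

Mon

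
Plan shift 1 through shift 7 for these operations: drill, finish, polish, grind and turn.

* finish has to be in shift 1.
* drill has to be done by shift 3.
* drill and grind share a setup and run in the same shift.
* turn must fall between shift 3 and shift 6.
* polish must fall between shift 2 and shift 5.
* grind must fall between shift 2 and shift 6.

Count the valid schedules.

Splitting on drill: it can be shift 2 (16), shift 3 (16). Listing each branch's schedules as (finish, polish, grind, turn) by shift number:
drill=shift 2: (1,2,2,3) (1,2,2,4) (1,2,2,5) (1,2,2,6) (1,3,2,3) (1,3,2,4) (1,3,2,5) (1,3,2,6) (1,4,2,3) (1,4,2,4) (1,4,2,5) (1,4,2,6) (1,5,2,3) (1,5,2,4) (1,5,2,5) (1,5,2,6) — 16.
drill=shift 3: (1,2,3,3) (1,2,3,4) (1,2,3,5) (1,2,3,6) (1,3,3,3) (1,3,3,4) (1,3,3,5) (1,3,3,6) (1,4,3,3) (1,4,3,4) (1,4,3,5) (1,4,3,6) (1,5,3,3) (1,5,3,4) (1,5,3,5) (1,5,3,6) — 16.
Summing: 16 + 16 = 32.

32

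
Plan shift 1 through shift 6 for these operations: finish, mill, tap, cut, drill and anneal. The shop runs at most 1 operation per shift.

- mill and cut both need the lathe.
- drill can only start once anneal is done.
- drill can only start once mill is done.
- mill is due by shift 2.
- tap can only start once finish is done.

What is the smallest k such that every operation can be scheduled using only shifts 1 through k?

The precedence chain requires at least 2 distinct shifts.
With at most 1 per shift and 6 operations, at least 6 shifts are needed.
6 works (last occupied shift: shift 6): for example anneal -> shift 2; cut -> shift 6; finish -> shift 4; drill -> shift 3; tap -> shift 5; mill -> shift 1.

6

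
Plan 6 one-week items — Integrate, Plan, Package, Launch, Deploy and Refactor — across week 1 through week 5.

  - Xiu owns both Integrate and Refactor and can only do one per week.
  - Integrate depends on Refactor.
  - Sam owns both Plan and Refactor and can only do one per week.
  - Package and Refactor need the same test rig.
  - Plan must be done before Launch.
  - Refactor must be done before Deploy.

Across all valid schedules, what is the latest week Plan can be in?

week 4

Downstream work caps Plan at week 4.
Plan at week 4 is achievable: Refactor in week 1; Package in week 2; Launch in week 5; Deploy in week 2; Plan in week 4; Integrate in week 2.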